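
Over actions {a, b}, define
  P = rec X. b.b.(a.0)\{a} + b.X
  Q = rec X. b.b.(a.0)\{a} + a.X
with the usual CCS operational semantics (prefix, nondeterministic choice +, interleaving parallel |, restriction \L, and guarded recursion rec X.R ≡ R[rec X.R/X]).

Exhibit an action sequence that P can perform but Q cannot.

bbb

P's transition system — 3 states:
  m0 = rec X. b.b.(a.0)\{a} + b.X ⊢ -b-> m0, -b-> m1
  m1 = b.(a.0)\{a} ⊢ -b-> m2
  m2 = (a.0)\{a} ⊢ (no moves)
Q's transition system — 3 states:
  n0 = rec X. b.b.(a.0)\{a} + a.X ⊢ -a-> n0, -b-> n1
  n1 = b.(a.0)\{a} ⊢ -b-> n2
  n2 = (a.0)\{a} ⊢ (no moves)
Run σ = ⟨bbb⟩ on P: start {m0}
  step 1 (b): {m0, m1}
  step 2 (b): {m0, m1, m2}
  step 3 (b): {m0, m1, m2}
  ✓ P
Run σ = ⟨bbb⟩ on Q: start {n0}
  step 1 (b): {n1}
  step 2 (b): {n2}
  step 3 (b): ∅ (Q stuck)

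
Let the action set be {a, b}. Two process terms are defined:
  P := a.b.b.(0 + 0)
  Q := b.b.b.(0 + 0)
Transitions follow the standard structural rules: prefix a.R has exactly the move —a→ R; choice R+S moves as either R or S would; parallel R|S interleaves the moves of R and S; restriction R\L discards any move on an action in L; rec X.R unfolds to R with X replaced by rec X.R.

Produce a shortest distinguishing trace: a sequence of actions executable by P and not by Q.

a

Reachable graph of P (4 states):
  u0 = a.b.b.(0 + 0) :: --a--▸ u1
  u1 = b.b.(0 + 0) :: --b--▸ u2
  u2 = b.(0 + 0) :: --b--▸ u3
  u3 = 0 + 0 :: ∅
Reachable graph of Q (4 states):
  v0 = b.b.b.(0 + 0) :: --b--▸ v1
  v1 = b.b.(0 + 0) :: --b--▸ v2
  v2 = b.(0 + 0) :: --b--▸ v3
  v3 = 0 + 0 :: ∅
Trace ⟨a⟩ through P, begin at {u0}:
  after a @ step 1: {u1}
  ✓ P
Trace ⟨a⟩ through Q, begin at {v0}:
  after a @ step 1: ∅ (Q stuck)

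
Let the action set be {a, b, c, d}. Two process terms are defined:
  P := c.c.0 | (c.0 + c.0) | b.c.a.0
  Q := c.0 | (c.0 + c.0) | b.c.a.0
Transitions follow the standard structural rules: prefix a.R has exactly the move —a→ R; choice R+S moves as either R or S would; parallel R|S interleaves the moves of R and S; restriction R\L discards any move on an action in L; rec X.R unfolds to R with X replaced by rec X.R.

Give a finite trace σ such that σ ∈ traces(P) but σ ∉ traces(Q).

ccc

P's transition system — 24 states:
  p0 = c.c.0 | (c.0 + c.0) | b.c.a.0 ⊢ -b-> p1, -c-> p2, -c-> p3
  p1 = c.c.0 | (c.0 + c.0) | c.a.0 ⊢ -c-> p4, -c-> p5, -c-> p6
  p2 = c.0 | (c.0 + c.0) | b.c.a.0 ⊢ -b-> p4, -c-> p7, -c-> p8
  p3 = c.c.0 | 0 | b.c.a.0 ⊢ -b-> p6, -c-> p8
  p4 = c.0 | (c.0 + c.0) | c.a.0 ⊢ -c-> p10, -c-> p11, -c-> p9
  p5 = c.c.0 | (c.0 + c.0) | a.0 ⊢ -a-> p12, -c-> p10, -c-> p13
  p6 = c.c.0 | 0 | c.a.0 ⊢ -c-> p11, -c-> p13
  p7 = 0 | (c.0 + c.0) | b.c.a.0 ⊢ -b-> p9, -c-> p14
  p8 = c.0 | 0 | b.c.a.0 ⊢ -b-> p11, -c-> p14
  p9 = 0 | (c.0 + c.0) | c.a.0 ⊢ -c-> p15, -c-> p16
  p10 = c.0 | (c.0 + c.0) | a.0 ⊢ -a-> p17, -c-> p15, -c-> p18
  p11 = c.0 | 0 | c.a.0 ⊢ -c-> p16, -c-> p18
  p12 = c.c.0 | (c.0 + c.0) | 0 ⊢ -c-> p17, -c-> p19
  p13 = c.c.0 | 0 | a.0 ⊢ -a-> p19, -c-> p18
  p14 = 0 | 0 | b.c.a.0 ⊢ -b-> p16
  p15 = 0 | (c.0 + c.0) | a.0 ⊢ -a-> p20, -c-> p21
  p16 = 0 | 0 | c.a.0 ⊢ -c-> p21
  p17 = c.0 | (c.0 + c.0) | 0 ⊢ -c-> p20, -c-> p22
  p18 = c.0 | 0 | a.0 ⊢ -a-> p22, -c-> p21
  p19 = c.c.0 | 0 | 0 ⊢ -c-> p22
  p20 = 0 | (c.0 + c.0) | 0 ⊢ -c-> p23
  p21 = 0 | 0 | a.0 ⊢ -a-> p23
  p22 = c.0 | 0 | 0 ⊢ -c-> p23
  p23 = 0 | 0 | 0 ⊢ stopped
Q's transition system — 16 states:
  q0 = c.0 | (c.0 + c.0) | b.c.a.0 ⊢ -b-> q1, -c-> q2, -c-> q3
  q1 = c.0 | (c.0 + c.0) | c.a.0 ⊢ -c-> q4, -c-> q5, -c-> q6
  q2 = 0 | (c.0 + c.0) | b.c.a.0 ⊢ -b-> q4, -c-> q7
  q3 = c.0 | 0 | b.c.a.0 ⊢ -b-> q6, -c-> q7
  q4 = 0 | (c.0 + c.0) | c.a.0 ⊢ -c-> q8, -c-> q9
  q5 = c.0 | (c.0 + c.0) | a.0 ⊢ -a-> q10, -c-> q11, -c-> q8
  q6 = c.0 | 0 | c.a.0 ⊢ -c-> q11, -c-> q9
  q7 = 0 | 0 | b.c.a.0 ⊢ -b-> q9
  q8 = 0 | (c.0 + c.0) | a.0 ⊢ -a-> q12, -c-> q13
  q9 = 0 | 0 | c.a.0 ⊢ -c-> q13
  q10 = c.0 | (c.0 + c.0) | 0 ⊢ -c-> q12, -c-> q14
  q11 = c.0 | 0 | a.0 ⊢ -a-> q14, -c-> q13
  q12 = 0 | (c.0 + c.0) | 0 ⊢ -c-> q15
  q13 = 0 | 0 | a.0 ⊢ -a-> q15
  q14 = c.0 | 0 | 0 ⊢ -c-> q15
  q15 = 0 | 0 | 0 ⊢ stopped
Executing ccc from P (initial set {p0}):
  step 1 (c): {p2, p3}
  step 2 (c): {p7, p8}
  step 3 (c): {p14}
  P completes σ.
Executing ccc from Q (initial set {q0}):
  step 1 (c): {q2, q3}
  step 2 (c): {q7}
  step 3 (c): ∅  — Q cannot continue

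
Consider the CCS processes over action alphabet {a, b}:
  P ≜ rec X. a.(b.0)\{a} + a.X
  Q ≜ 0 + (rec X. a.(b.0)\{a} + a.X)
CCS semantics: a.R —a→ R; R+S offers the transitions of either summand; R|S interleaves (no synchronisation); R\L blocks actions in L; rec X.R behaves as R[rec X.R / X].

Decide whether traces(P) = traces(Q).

YES

P's transition system — 3 states:
  m0 = rec X. a.(b.0)\{a} + a.X :: —a→ m0, —a→ m1
  m1 = (b.0)\{a} :: —b→ m2
  m2 = 0\{a} :: ·
Q's transition system — 4 states:
  n0 = 0 + (rec X. a.(b.0)\{a} + a.X) :: —a→ n1, —a→ n2
  n1 = (b.0)\{a} :: —b→ n3
  n2 = rec X. a.(b.0)\{a} + a.X :: —a→ n1, —a→ n2
  n3 = 0\{a} :: ·
Partition-refinement fixed point:
  B0 = {m0, n0, n2}
  B1 = {m1, n1}
  B2 = {m2, n3}
m0 ∈ B0, n0 ∈ B0 → same block
Bisimilar ⇒ trace-equivalent.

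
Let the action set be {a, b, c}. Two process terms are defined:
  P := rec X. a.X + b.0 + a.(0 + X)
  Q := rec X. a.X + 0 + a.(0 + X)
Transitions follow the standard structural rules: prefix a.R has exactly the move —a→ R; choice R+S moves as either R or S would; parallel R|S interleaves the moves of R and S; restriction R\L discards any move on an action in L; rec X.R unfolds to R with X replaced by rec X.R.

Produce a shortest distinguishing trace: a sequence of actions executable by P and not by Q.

b

Reachable graph of P (3 states):
  p0 = rec X. a.X + b.0 + a.(0 + X) ⊢ =a=> p0, =a=> p1, =b=> p2
  p1 = 0 + (rec X. a.X + b.0 + a.(0 + X)) ⊢ =a=> p0, =a=> p1, =b=> p2
  p2 = 0 ⊢ stopped
Reachable graph of Q (2 states):
  q0 = rec X. a.X + 0 + a.(0 + X) ⊢ =a=> q0, =a=> q1
  q1 = 0 + (rec X. a.X + 0 + a.(0 + X)) ⊢ =a=> q0, =a=> q1
Run σ = ⟨b⟩ on P: start {p0}
  [1] b ⇒ {p2}
  ✓ P
Run σ = ⟨b⟩ on Q: start {q0}
  [1] b ⇒ ∅ (Q stuck)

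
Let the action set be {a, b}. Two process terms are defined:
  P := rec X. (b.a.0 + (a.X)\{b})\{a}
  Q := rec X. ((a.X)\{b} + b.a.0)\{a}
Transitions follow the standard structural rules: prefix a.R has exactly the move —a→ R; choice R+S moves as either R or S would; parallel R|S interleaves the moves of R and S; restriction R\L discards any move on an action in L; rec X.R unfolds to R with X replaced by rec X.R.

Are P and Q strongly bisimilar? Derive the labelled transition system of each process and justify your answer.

LTS(P): 2 reachable states
  s0 = rec X. (b.a.0 + (a.X)\{b})\{a} ⊢ -b-> s1
  s1 = (a.0)\{a} ⊢ ·
LTS(Q): 2 reachable states
  t0 = rec X. ((a.X)\{b} + b.a.0)\{a} ⊢ -b-> t1
  t1 = (a.0)\{a} ⊢ ·
Coarsest stable partition (strong bisimilarity classes):
  B0 = {s0, t0}
  B1 = {s1, t1}
s0 ∈ B0, t0 ∈ B0 → same block

bisimilar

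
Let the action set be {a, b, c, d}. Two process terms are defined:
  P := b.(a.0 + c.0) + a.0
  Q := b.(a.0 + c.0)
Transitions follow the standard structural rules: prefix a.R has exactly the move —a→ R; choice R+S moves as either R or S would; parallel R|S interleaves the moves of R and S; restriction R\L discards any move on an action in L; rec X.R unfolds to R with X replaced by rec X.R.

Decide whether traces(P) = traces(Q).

trace-distinct — witness ⟨a⟩

P's transition system — 3 states:
  s0 = b.(a.0 + c.0) + a.0 | =a=> s1, =b=> s2
  s1 = 0 | ∅
  s2 = a.0 + c.0 | =a=> s1, =c=> s1
Q's transition system — 3 states:
  t0 = b.(a.0 + c.0) | =b=> t1
  t1 = a.0 + c.0 | =a=> t2, =c=> t2
  t2 = 0 | ∅
Executing a from P (initial set {s0}):
  after a @ step 1: {s1}
  P completes σ.
Executing a from Q (initial set {t0}):
  after a @ step 1: no successor for Q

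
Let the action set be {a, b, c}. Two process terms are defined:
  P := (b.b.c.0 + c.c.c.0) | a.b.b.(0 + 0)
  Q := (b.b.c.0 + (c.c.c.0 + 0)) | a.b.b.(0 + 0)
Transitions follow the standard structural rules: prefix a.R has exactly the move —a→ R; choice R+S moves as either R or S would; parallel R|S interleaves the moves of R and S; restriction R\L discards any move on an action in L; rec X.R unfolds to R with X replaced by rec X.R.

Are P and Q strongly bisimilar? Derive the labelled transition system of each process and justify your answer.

P ~ Q

LTS(P): 20 reachable states
  s0 = (b.b.c.0 + c.c.c.0) | a.b.b.(0 + 0) has moves -a-> s1, -b-> s2, -c-> s3
  s1 = (b.b.c.0 + c.c.c.0) | b.b.(0 + 0) has moves -b-> s4, -b-> s5, -c-> s6
  s2 = b.c.0 | a.b.b.(0 + 0) has moves -a-> s5, -b-> s7
  s3 = c.c.0 | a.b.b.(0 + 0) has moves -a-> s6, -c-> s7
  s4 = (b.b.c.0 + c.c.c.0) | b.(0 + 0) has moves -b-> s8, -b-> s9, -c-> s10
  s5 = b.c.0 | b.b.(0 + 0) has moves -b-> s11, -b-> s9
  s6 = c.c.0 | b.b.(0 + 0) has moves -b-> s10, -c-> s11
  s7 = c.0 | a.b.b.(0 + 0) has moves -a-> s11, -c-> s12
  s8 = (b.b.c.0 + c.c.c.0) | (0 + 0) has moves -b-> s13, -c-> s14
  s9 = b.c.0 | b.(0 + 0) has moves -b-> s13, -b-> s15
  s10 = c.c.0 | b.(0 + 0) has moves -b-> s14, -c-> s15
  s11 = c.0 | b.b.(0 + 0) has moves -b-> s15, -c-> s16
  s12 = 0 | a.b.b.(0 + 0) has moves -a-> s16
  s13 = b.c.0 | (0 + 0) has moves -b-> s17
  s14 = c.c.0 | (0 + 0) has moves -c-> s17
  s15 = c.0 | b.(0 + 0) has moves -b-> s17, -c-> s18
  s16 = 0 | b.b.(0 + 0) has moves -b-> s18
  s17 = c.0 | (0 + 0) has moves -c-> s19
  s18 = 0 | b.(0 + 0) has moves -b-> s19
  s19 = 0 | (0 + 0) has moves (no moves)
LTS(Q): 20 reachable states
  t0 = (b.b.c.0 + (c.c.c.0 + 0)) | a.b.b.(0 + 0) has moves -a-> t1, -b-> t2, -c-> t3
  t1 = (b.b.c.0 + (c.c.c.0 + 0)) | b.b.(0 + 0) has moves -b-> t4, -b-> t5, -c-> t6
  t2 = b.c.0 | a.b.b.(0 + 0) has moves -a-> t5, -b-> t7
  t3 = c.c.0 | a.b.b.(0 + 0) has moves -a-> t6, -c-> t7
  t4 = (b.b.c.0 + (c.c.c.0 + 0)) | b.(0 + 0) has moves -b-> t8, -b-> t9, -c-> t10
  t5 = b.c.0 | b.b.(0 + 0) has moves -b-> t11, -b-> t9
  t6 = c.c.0 | b.b.(0 + 0) has moves -b-> t10, -c-> t11
  t7 = c.0 | a.b.b.(0 + 0) has moves -a-> t11, -c-> t12
  t8 = (b.b.c.0 + (c.c.c.0 + 0)) | (0 + 0) has moves -b-> t13, -c-> t14
  t9 = b.c.0 | b.(0 + 0) has moves -b-> t13, -b-> t15
  t10 = c.c.0 | b.(0 + 0) has moves -b-> t14, -c-> t15
  t11 = c.0 | b.b.(0 + 0) has moves -b-> t15, -c-> t16
  t12 = 0 | a.b.b.(0 + 0) has moves -a-> t16
  t13 = b.c.0 | (0 + 0) has moves -b-> t17
  t14 = c.c.0 | (0 + 0) has moves -c-> t17
  t15 = c.0 | b.(0 + 0) has moves -b-> t17, -c-> t18
  t16 = 0 | b.b.(0 + 0) has moves -b-> t18
  t17 = c.0 | (0 + 0) has moves -c-> t19
  t18 = 0 | b.(0 + 0) has moves -b-> t19
  t19 = 0 | (0 + 0) has moves (no moves)
Coarsest stable partition (strong bisimilarity classes):
  B0 = {s0, t0}
  B1 = {s1, t1}
  B2 = {s4, t4}
  B3 = {s9, t9}
  B4 = {s15, t15}
  B5 = {s18, t18}
  B6 = {s19, t19}
  B7 = {s17, t17}
  B8 = {s13, t13}
  B9 = {s8, t8}
  B10 = {s14, t14}
  B11 = {s10, t10}
  B12 = {s6, t6}
  B13 = {s11, t11}
  B14 = {s16, t16}
  B15 = {s5, t5}
  B16 = {s3, t3}
  B17 = {s7, t7}
  B18 = {s12, t12}
  B19 = {s2, t2}
s0 ∈ B0, t0 ∈ B0 → same block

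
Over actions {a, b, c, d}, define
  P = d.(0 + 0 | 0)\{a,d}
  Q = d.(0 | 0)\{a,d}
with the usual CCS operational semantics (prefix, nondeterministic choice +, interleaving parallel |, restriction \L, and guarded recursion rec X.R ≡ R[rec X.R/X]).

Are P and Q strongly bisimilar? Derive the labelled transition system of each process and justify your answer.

P ~ Q

P's transition system — 2 states:
  m0 = d.(0 + 0 | 0)\{a,d} ⊢ —d→ m1
  m1 = (0 + 0 | 0)\{a,d} ⊢ (no moves)
Q's transition system — 2 states:
  n0 = d.(0 | 0)\{a,d} ⊢ —d→ n1
  n1 = (0 | 0)\{a,d} ⊢ (no moves)
Partition-refinement fixed point:
  B0 = {m0, n0}
  B1 = {m1, n1}
m0 ∈ B0, n0 ∈ B0 → same block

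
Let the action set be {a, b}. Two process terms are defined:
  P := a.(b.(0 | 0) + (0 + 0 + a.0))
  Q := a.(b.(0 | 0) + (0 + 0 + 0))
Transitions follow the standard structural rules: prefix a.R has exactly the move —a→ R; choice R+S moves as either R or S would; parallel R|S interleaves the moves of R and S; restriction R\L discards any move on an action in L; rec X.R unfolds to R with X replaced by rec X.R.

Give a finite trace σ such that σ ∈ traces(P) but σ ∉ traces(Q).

aa

LTS(P): 4 reachable states
  u0 = a.(b.(0 | 0) + (0 + 0 + a.0)) :: —a→ u1
  u1 = b.(0 | 0) + (0 + 0 + a.0) :: —a→ u2, —b→ u3
  u2 = 0 :: (no moves)
  u3 = 0 | 0 :: (no moves)
LTS(Q): 3 reachable states
  v0 = a.(b.(0 | 0) + (0 + 0 + 0)) :: —a→ v1
  v1 = b.(0 | 0) + (0 + 0 + 0) :: —b→ v2
  v2 = 0 | 0 :: (no moves)
Trace ⟨aa⟩ through P, begin at {u0}:
  step 1 (a): {u1}
  step 2 (a): {u2}
  ✓ P
Trace ⟨aa⟩ through Q, begin at {v0}:
  step 1 (a): {v1}
  step 2 (a): ∅  — Q cannot continue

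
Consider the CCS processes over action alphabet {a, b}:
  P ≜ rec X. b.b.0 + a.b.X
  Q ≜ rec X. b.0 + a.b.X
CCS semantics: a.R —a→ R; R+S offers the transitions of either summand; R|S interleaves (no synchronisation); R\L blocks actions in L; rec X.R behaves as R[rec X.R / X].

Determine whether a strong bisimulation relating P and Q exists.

LTS(P): 4 reachable states
  u0 = rec X. b.b.0 + a.b.X has moves —a→ u1, —b→ u2
  u1 = b.(rec X. b.b.0 + a.b.X) has moves —b→ u0
  u2 = b.0 has moves —b→ u3
  u3 = 0 has moves stopped
LTS(Q): 3 reachable states
  v0 = rec X. b.0 + a.b.X has moves —a→ v1, —b→ v2
  v1 = b.(rec X. b.0 + a.b.X) has moves —b→ v0
  v2 = 0 has moves stopped
Coarsest stable partition (strong bisimilarity classes):
  B0 = {u0}
  B1 = {u2}
  B2 = {u3, v2}
  B3 = {u1}
  B4 = {v0}
  B5 = {v1}
u0 ∈ B0, v0 ∈ B4 → different blocks

P ≁ Q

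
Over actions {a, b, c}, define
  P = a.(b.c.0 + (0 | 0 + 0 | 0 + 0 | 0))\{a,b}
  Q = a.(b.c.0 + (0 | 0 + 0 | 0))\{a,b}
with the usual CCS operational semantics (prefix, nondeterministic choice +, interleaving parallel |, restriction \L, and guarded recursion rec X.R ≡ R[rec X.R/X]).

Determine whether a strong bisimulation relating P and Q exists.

bisimilar

P's transition system — 2 states:
  u0 = a.(b.c.0 + (0 | 0 + 0 | 0 + 0 | 0))\{a,b} | =a=> u1
  u1 = (b.c.0 + (0 | 0 + 0 | 0 + 0 | 0))\{a,b} | ∅
Q's transition system — 2 states:
  v0 = a.(b.c.0 + (0 | 0 + 0 | 0))\{a,b} | =a=> v1
  v1 = (b.c.0 + (0 | 0 + 0 | 0))\{a,b} | ∅
Bisimilarity quotient blocks:
  B0 = {u0, v0}
  B1 = {u1, v1}
u0 ∈ B0, v0 ∈ B0 → same block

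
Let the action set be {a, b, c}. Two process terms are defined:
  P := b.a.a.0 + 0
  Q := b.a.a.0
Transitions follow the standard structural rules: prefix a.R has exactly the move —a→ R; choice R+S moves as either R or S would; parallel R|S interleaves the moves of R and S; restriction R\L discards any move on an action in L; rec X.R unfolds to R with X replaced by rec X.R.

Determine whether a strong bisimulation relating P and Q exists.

P ~ Q

Reachable graph of P (4 states):
  m0 = b.a.a.0 + 0 → -b-> m1
  m1 = a.a.0 → -a-> m2
  m2 = a.0 → -a-> m3
  m3 = 0 → (no moves)
Reachable graph of Q (4 states):
  n0 = b.a.a.0 → -b-> n1
  n1 = a.a.0 → -a-> n2
  n2 = a.0 → -a-> n3
  n3 = 0 → (no moves)
Bisimilarity quotient blocks:
  B0 = {m0, n0}
  B1 = {m1, n1}
  B2 = {m2, n2}
  B3 = {m3, n3}
m0 ∈ B0, n0 ∈ B0 → same block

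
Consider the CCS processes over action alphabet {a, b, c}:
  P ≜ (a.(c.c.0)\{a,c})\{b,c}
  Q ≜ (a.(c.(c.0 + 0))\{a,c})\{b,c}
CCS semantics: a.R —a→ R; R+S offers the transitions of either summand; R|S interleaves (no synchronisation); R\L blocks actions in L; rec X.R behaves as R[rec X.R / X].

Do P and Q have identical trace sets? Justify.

trace-equivalent

P's transition system — 2 states:
  u0 = (a.(c.c.0)\{a,c})\{b,c} has moves --a--▸ u1
  u1 = (c.c.0)\{a,c}\{b,c} has moves deadlocked
Q's transition system — 2 states:
  v0 = (a.(c.(c.0 + 0))\{a,c})\{b,c} has moves --a--▸ v1
  v1 = (c.(c.0 + 0))\{a,c}\{b,c} has moves deadlocked
Bisimilarity quotient blocks:
  B0 = {u0, v0}
  B1 = {u1, v1}
u0 ∈ B0, v0 ∈ B0 → same block
Bisimilar ⇒ trace-equivalent.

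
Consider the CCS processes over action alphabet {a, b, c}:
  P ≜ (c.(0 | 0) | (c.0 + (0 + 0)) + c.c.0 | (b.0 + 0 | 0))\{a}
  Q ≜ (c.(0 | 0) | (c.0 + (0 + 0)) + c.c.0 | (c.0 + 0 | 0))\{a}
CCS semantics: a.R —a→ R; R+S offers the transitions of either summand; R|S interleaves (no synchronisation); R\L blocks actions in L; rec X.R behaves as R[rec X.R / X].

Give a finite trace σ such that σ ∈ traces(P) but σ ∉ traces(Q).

P's transition system — 9 states:
  u0 = (c.(0 | 0) | (c.0 + (0 + 0)) + c.c.0 | (b.0 + 0 | 0))\{a} has moves ··b··> u1, ··c··> u2, ··c··> u3, ··c··> u4
  u1 = (c.c.0 | 0)\{a} has moves ··c··> u5
  u2 = (0 | 0 | (c.0 + (0 + 0)))\{a} has moves ··c··> u6
  u3 = (c.(0 | 0) | 0)\{a} has moves ··c··> u6
  u4 = (c.0 | (b.0 + 0 | 0))\{a} has moves ··b··> u5, ··c··> u7
  u5 = (c.0 | 0)\{a} has moves ··c··> u8
  u6 = (0 | 0 | 0)\{a} has moves (no moves)
  u7 = (0 | (b.0 + 0 | 0))\{a} has moves ··b··> u8
  u8 = (0 | 0)\{a} has moves (no moves)
Q's transition system — 9 states:
  v0 = (c.(0 | 0) | (c.0 + (0 + 0)) + c.c.0 | (c.0 + 0 | 0))\{a} has moves ··c··> v1, ··c··> v2, ··c··> v3, ··c··> v4
  v1 = (0 | 0 | (c.0 + (0 + 0)))\{a} has moves ··c··> v5
  v2 = (c.(0 | 0) | 0)\{a} has moves ··c··> v5
  v3 = (c.0 | (c.0 + 0 | 0))\{a} has moves ··c··> v6, ··c··> v7
  v4 = (c.c.0 | 0)\{a} has moves ··c··> v7
  v5 = (0 | 0 | 0)\{a} has moves (no moves)
  v6 = (0 | (c.0 + 0 | 0))\{a} has moves ··c··> v8
  v7 = (c.0 | 0)\{a} has moves ··c··> v8
  v8 = (0 | 0)\{a} has moves (no moves)
Trace ⟨b⟩ through P, begin at {u0}:
  [1] b ⇒ {u1}
  ✓ P
Trace ⟨b⟩ through Q, begin at {v0}:
  [1] b ⇒ no successor for Q

b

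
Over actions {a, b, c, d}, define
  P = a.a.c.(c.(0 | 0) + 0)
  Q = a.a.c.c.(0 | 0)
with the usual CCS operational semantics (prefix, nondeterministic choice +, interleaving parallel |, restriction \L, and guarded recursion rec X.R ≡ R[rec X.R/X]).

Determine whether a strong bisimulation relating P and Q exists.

P ~ Q

P's transition system — 5 states:
  s0 = a.a.c.(c.(0 | 0) + 0) has moves --a--▸ s1
  s1 = a.c.(c.(0 | 0) + 0) has moves --a--▸ s2
  s2 = c.(c.(0 | 0) + 0) has moves --c--▸ s3
  s3 = c.(0 | 0) + 0 has moves --c--▸ s4
  s4 = 0 | 0 has moves stopped
Q's transition system — 5 states:
  t0 = a.a.c.c.(0 | 0) has moves --a--▸ t1
  t1 = a.c.c.(0 | 0) has moves --a--▸ t2
  t2 = c.c.(0 | 0) has moves --c--▸ t3
  t3 = c.(0 | 0) has moves --c--▸ t4
  t4 = 0 | 0 has moves stopped
Partition-refinement fixed point:
  B0 = {s0, t0}
  B1 = {s1, t1}
  B2 = {s2, t2}
  B3 = {s3, t3}
  B4 = {s4, t4}
s0 ∈ B0, t0 ∈ B0 → same block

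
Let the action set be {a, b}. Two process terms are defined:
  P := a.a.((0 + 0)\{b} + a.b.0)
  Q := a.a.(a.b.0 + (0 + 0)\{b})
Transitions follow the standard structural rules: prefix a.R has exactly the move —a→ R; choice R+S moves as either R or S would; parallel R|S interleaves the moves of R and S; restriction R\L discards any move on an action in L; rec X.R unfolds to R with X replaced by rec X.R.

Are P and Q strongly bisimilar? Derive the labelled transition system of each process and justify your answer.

Reachable graph of P (5 states):
  m0 = a.a.((0 + 0)\{b} + a.b.0) has moves -a-> m1
  m1 = a.((0 + 0)\{b} + a.b.0) has moves -a-> m2
  m2 = (0 + 0)\{b} + a.b.0 has moves -a-> m3
  m3 = b.0 has moves -b-> m4
  m4 = 0 has moves ·
Reachable graph of Q (5 states):
  n0 = a.a.(a.b.0 + (0 + 0)\{b}) has moves -a-> n1
  n1 = a.(a.b.0 + (0 + 0)\{b}) has moves -a-> n2
  n2 = a.b.0 + (0 + 0)\{b} has moves -a-> n3
  n3 = b.0 has moves -b-> n4
  n4 = 0 has moves ·
Coarsest stable partition (strong bisimilarity classes):
  B0 = {m0, n0}
  B1 = {m1, n1}
  B2 = {m2, n2}
  B3 = {m3, n3}
  B4 = {m4, n4}
m0 ∈ B0, n0 ∈ B0 → same block

YES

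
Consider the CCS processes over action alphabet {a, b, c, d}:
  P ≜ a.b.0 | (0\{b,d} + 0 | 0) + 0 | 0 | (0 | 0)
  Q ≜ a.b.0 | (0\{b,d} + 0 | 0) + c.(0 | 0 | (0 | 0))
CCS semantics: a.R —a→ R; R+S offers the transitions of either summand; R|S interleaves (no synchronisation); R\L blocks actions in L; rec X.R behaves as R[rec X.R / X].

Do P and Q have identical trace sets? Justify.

NO — witness ⟨c⟩

Reachable graph of P (3 states):
  u0 = a.b.0 | (0\{b,d} + 0 | 0) + 0 | 0 | (0 | 0) | =a=> u1
  u1 = b.0 | (0\{b,d} + 0 | 0) | =b=> u2
  u2 = 0 | (0\{b,d} + 0 | 0) | ∅
Reachable graph of Q (4 states):
  v0 = a.b.0 | (0\{b,d} + 0 | 0) + c.(0 | 0 | (0 | 0)) | =a=> v1, =c=> v2
  v1 = b.0 | (0\{b,d} + 0 | 0) | =b=> v3
  v2 = 0 | 0 | (0 | 0) | ∅
  v3 = 0 | (0\{b,d} + 0 | 0) | ∅
Run σ = ⟨c⟩ on Q: start {v0}
  [1] c ⇒ {v2}
  — Q admits the full trace.
Run σ = ⟨c⟩ on P: start {u0}
  [1] c ⇒ no successor for P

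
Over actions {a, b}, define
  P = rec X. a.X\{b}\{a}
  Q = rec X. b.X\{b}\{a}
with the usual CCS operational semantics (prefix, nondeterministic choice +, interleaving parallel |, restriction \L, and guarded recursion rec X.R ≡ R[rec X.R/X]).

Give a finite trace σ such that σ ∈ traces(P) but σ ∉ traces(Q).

LTS(P): 2 reachable states
  u0 = rec X. a.X\{b}\{a} → --a--▸ u1
  u1 = (rec X. a.X\{b}\{a})\{b}\{a} → stopped
LTS(Q): 2 reachable states
  v0 = rec X. b.X\{b}\{a} → --b--▸ v1
  v1 = (rec X. b.X\{b}\{a})\{b}\{a} → stopped
Trace ⟨a⟩ through P, begin at {u0}:
  after a @ step 1: {u1}
  P completes σ.
Trace ⟨a⟩ through Q, begin at {v0}:
  after a @ step 1: no successor for Q

a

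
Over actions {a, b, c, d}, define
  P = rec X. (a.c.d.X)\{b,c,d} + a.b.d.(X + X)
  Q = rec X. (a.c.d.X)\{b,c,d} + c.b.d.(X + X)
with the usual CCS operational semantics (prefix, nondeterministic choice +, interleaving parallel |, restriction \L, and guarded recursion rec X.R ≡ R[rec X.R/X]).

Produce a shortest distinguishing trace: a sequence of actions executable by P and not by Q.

ab

P's transition system — 5 states:
  u0 = rec X. (a.c.d.X)\{b,c,d} + a.b.d.(X + X) has moves =a=> u1, =a=> u2
  u1 = (c.d.(rec X. (a.c.d.X)\{b,c,d} + a.b.d.(X + X)))\{b,c,d} has moves stopped
  u2 = b.d.((rec X. (a.c.d.X)\{b,c,d} + a.b.d.(X + X)) + (rec X. (a.c.d.X)\{b,c,d} + a.b.d.(X + X))) has moves =b=> u3
  u3 = d.((rec X. (a.c.d.X)\{b,c,d} + a.b.d.(X + X)) + (rec X. (a.c.d.X)\{b,c,d} + a.b.d.(X + X))) has moves =d=> u4
  u4 = (rec X. (a.c.d.X)\{b,c,d} + a.b.d.(X + X)) + (rec X. (a.c.d.X)\{b,c,d} + a.b.d.(X + X)) has moves =a=> u1, =a=> u2
Q's transition system — 5 states:
  v0 = rec X. (a.c.d.X)\{b,c,d} + c.b.d.(X + X) has moves =a=> v1, =c=> v2
  v1 = (c.d.(rec X. (a.c.d.X)\{b,c,d} + c.b.d.(X + X)))\{b,c,d} has moves stopped
  v2 = b.d.((rec X. (a.c.d.X)\{b,c,d} + c.b.d.(X + X)) + (rec X. (a.c.d.X)\{b,c,d} + c.b.d.(X + X))) has moves =b=> v3
  v3 = d.((rec X. (a.c.d.X)\{b,c,d} + c.b.d.(X + X)) + (rec X. (a.c.d.X)\{b,c,d} + c.b.d.(X + X))) has moves =d=> v4
  v4 = (rec X. (a.c.d.X)\{b,c,d} + c.b.d.(X + X)) + (rec X. (a.c.d.X)\{b,c,d} + c.b.d.(X + X)) has moves =a=> v1, =c=> v2
Trace ⟨ab⟩ through P, begin at {u0}:
  [1] a ⇒ {u1, u2}
  [2] b ⇒ {u3}
  — P admits the full trace.
Trace ⟨ab⟩ through Q, begin at {v0}:
  [1] a ⇒ {v1}
  [2] b ⇒ no successor for Q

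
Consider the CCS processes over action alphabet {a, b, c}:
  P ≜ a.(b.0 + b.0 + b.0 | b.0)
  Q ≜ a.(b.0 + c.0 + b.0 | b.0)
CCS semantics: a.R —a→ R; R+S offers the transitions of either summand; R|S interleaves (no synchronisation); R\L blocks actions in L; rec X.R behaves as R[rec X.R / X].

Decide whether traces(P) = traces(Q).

trace-distinct — witness ⟨ac⟩

P's transition system — 6 states:
  u0 = a.(b.0 + b.0 + b.0 | b.0) :: --a--▸ u1
  u1 = b.0 + b.0 + b.0 | b.0 :: --b--▸ u2, --b--▸ u3, --b--▸ u4
  u2 = 0 :: ∅
  u3 = 0 | b.0 :: --b--▸ u5
  u4 = b.0 | 0 :: --b--▸ u5
  u5 = 0 | 0 :: ∅
Q's transition system — 6 states:
  v0 = a.(b.0 + c.0 + b.0 | b.0) :: --a--▸ v1
  v1 = b.0 + c.0 + b.0 | b.0 :: --b--▸ v2, --b--▸ v3, --b--▸ v4, --c--▸ v2
  v2 = 0 :: ∅
  v3 = 0 | b.0 :: --b--▸ v5
  v4 = b.0 | 0 :: --b--▸ v5
  v5 = 0 | 0 :: ∅
Executing ac from Q (initial set {v0}):
  after a @ step 1: {v1}
  after c @ step 2: {v2}
  ✓ Q
Executing ac from P (initial set {u0}):
  after a @ step 1: {u1}
  after c @ step 2: ∅  — P cannot continue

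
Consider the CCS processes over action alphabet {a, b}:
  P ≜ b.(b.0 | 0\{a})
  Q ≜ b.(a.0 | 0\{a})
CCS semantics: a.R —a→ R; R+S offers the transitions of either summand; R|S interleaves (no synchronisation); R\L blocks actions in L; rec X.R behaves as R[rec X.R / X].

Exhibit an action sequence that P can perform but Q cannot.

bb

LTS(P): 3 reachable states
  s0 = b.(b.0 | 0\{a}) ⊢ --b--▸ s1
  s1 = b.0 | 0\{a} ⊢ --b--▸ s2
  s2 = 0 | 0\{a} ⊢ deadlocked
LTS(Q): 3 reachable states
  t0 = b.(a.0 | 0\{a}) ⊢ --b--▸ t1
  t1 = a.0 | 0\{a} ⊢ --a--▸ t2
  t2 = 0 | 0\{a} ⊢ deadlocked
Run σ = ⟨bb⟩ on P: start {s0}
  [1] b ⇒ {s1}
  [2] b ⇒ {s2}
  P completes σ.
Run σ = ⟨bb⟩ on Q: start {t0}
  [1] b ⇒ {t1}
  [2] b ⇒ ∅  — Q cannot continue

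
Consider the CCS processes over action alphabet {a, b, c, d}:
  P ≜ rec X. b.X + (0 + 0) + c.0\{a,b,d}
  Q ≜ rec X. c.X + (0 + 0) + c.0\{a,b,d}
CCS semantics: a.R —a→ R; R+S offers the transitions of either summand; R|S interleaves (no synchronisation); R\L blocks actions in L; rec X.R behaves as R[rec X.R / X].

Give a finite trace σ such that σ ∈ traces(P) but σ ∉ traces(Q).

b

LTS(P): 2 reachable states
  s0 = rec X. b.X + (0 + 0) + c.0\{a,b,d} → =b=> s0, =c=> s1
  s1 = 0\{a,b,d} → stopped
LTS(Q): 2 reachable states
  t0 = rec X. c.X + (0 + 0) + c.0\{a,b,d} → =c=> t0, =c=> t1
  t1 = 0\{a,b,d} → stopped
Trace ⟨b⟩ through P, begin at {s0}:
  after b @ step 1: {s0}
  P completes σ.
Trace ⟨b⟩ through Q, begin at {t0}:
  after b @ step 1: ∅ (Q stuck)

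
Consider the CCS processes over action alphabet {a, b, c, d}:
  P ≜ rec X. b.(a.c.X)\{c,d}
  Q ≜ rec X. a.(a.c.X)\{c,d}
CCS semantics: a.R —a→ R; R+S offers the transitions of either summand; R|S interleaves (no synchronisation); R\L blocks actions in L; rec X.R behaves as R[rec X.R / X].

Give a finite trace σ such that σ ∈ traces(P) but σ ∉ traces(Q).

b

P's transition system — 3 states:
  m0 = rec X. b.(a.c.X)\{c,d} has moves ··b··> m1
  m1 = (a.c.(rec X. b.(a.c.X)\{c,d}))\{c,d} has moves ··a··> m2
  m2 = (c.(rec X. b.(a.c.X)\{c,d}))\{c,d} has moves ·
Q's transition system — 3 states:
  n0 = rec X. a.(a.c.X)\{c,d} has moves ··a··> n1
  n1 = (a.c.(rec X. a.(a.c.X)\{c,d}))\{c,d} has moves ··a··> n2
  n2 = (c.(rec X. a.(a.c.X)\{c,d}))\{c,d} has moves ·
Run σ = ⟨b⟩ on P: start {m0}
  [1] b ⇒ {m1}
  — P admits the full trace.
Run σ = ⟨b⟩ on Q: start {n0}
  [1] b ⇒ no successor for Q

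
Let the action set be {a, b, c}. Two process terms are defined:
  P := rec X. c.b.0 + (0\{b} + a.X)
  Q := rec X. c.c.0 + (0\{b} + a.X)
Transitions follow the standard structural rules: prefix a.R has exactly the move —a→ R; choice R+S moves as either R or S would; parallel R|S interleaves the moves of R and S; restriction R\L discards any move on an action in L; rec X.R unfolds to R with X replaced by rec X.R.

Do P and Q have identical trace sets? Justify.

trace-distinct — witness ⟨cb⟩

P's transition system — 3 states:
  p0 = rec X. c.b.0 + (0\{b} + a.X) :: —a→ p0, —c→ p1
  p1 = b.0 :: —b→ p2
  p2 = 0 :: ·
Q's transition system — 3 states:
  q0 = rec X. c.c.0 + (0\{b} + a.X) :: —a→ q0, —c→ q1
  q1 = c.0 :: —c→ q2
  q2 = 0 :: ·
Run σ = ⟨cb⟩ on P: start {p0}
  after c @ step 1: {p1}
  after b @ step 2: {p2}
  — P admits the full trace.
Run σ = ⟨cb⟩ on Q: start {q0}
  after c @ step 1: {q1}
  after b @ step 2: ∅  — Q cannot continue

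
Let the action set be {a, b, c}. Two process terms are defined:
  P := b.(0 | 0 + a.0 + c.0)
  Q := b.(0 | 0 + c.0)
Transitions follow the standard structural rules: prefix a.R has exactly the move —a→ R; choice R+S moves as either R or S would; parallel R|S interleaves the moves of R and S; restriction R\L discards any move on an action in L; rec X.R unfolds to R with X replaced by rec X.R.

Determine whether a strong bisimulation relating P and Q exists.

LTS(P): 3 reachable states
  s0 = b.(0 | 0 + a.0 + c.0) ⊢ -b-> s1
  s1 = 0 | 0 + a.0 + c.0 ⊢ -a-> s2, -c-> s2
  s2 = 0 ⊢ ·
LTS(Q): 3 reachable states
  t0 = b.(0 | 0 + c.0) ⊢ -b-> t1
  t1 = 0 | 0 + c.0 ⊢ -c-> t2
  t2 = 0 ⊢ ·
Partition-refinement fixed point:
  B0 = {s0}
  B1 = {s1}
  B2 = {s2, t2}
  B3 = {t0}
  B4 = {t1}
s0 ∈ B0, t0 ∈ B3 → different blocks

not bisimilar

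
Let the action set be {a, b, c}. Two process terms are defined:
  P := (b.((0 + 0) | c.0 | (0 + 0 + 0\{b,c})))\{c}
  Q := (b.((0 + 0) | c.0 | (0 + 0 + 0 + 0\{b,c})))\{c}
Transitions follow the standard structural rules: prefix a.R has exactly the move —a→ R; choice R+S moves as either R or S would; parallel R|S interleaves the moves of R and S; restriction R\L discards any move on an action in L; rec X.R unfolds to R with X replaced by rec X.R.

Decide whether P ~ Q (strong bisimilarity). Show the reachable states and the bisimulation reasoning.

bisimilar

LTS(P): 2 reachable states
  m0 = (b.((0 + 0) | c.0 | (0 + 0 + 0\{b,c})))\{c} ⊢ —b→ m1
  m1 = ((0 + 0) | c.0 | (0 + 0 + 0\{b,c}))\{c} ⊢ (no moves)
LTS(Q): 2 reachable states
  n0 = (b.((0 + 0) | c.0 | (0 + 0 + 0 + 0\{b,c})))\{c} ⊢ —b→ n1
  n1 = ((0 + 0) | c.0 | (0 + 0 + 0 + 0\{b,c}))\{c} ⊢ (no moves)
Coarsest stable partition (strong bisimilarity classes):
  B0 = {m0, n0}
  B1 = {m1, n1}
m0 ∈ B0, n0 ∈ B0 → same block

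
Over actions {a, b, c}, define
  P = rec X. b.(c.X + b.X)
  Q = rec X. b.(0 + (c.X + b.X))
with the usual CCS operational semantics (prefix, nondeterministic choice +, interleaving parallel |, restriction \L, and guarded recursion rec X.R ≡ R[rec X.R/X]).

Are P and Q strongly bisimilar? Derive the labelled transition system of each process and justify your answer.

bisimilar

Reachable graph of P (2 states):
  s0 = rec X. b.(c.X + b.X) has moves =b=> s1
  s1 = c.(rec X. b.(c.X + b.X)) + b.(rec X. b.(c.X + b.X)) has moves =b=> s0, =c=> s0
Reachable graph of Q (2 states):
  t0 = rec X. b.(0 + (c.X + b.X)) has moves =b=> t1
  t1 = 0 + (c.(rec X. b.(0 + (c.X + b.X))) + b.(rec X. b.(0 + (c.X + b.X)))) has moves =b=> t0, =c=> t0
Partition-refinement fixed point:
  B0 = {s0, t0}
  B1 = {s1, t1}
s0 ∈ B0, t0 ∈ B0 → same block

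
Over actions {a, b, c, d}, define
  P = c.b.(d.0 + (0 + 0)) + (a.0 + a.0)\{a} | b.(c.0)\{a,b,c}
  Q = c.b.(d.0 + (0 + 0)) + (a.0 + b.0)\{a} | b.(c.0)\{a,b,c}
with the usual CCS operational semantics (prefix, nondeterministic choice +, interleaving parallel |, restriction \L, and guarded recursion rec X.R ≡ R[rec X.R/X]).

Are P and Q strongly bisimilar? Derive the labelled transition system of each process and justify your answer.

P ≁ Q

LTS(P): 5 reachable states
  s0 = c.b.(d.0 + (0 + 0)) + (a.0 + a.0)\{a} | b.(c.0)\{a,b,c} has moves -b-> s1, -c-> s2
  s1 = (a.0 + a.0)\{a} | (c.0)\{a,b,c} has moves deadlocked
  s2 = b.(d.0 + (0 + 0)) has moves -b-> s3
  s3 = d.0 + (0 + 0) has moves -d-> s4
  s4 = 0 has moves deadlocked
LTS(Q): 7 reachable states
  t0 = c.b.(d.0 + (0 + 0)) + (a.0 + b.0)\{a} | b.(c.0)\{a,b,c} has moves -b-> t1, -b-> t2, -c-> t3
  t1 = (a.0 + b.0)\{a} | (c.0)\{a,b,c} has moves -b-> t4
  t2 = 0\{a} | b.(c.0)\{a,b,c} has moves -b-> t4
  t3 = b.(d.0 + (0 + 0)) has moves -b-> t5
  t4 = 0\{a} | (c.0)\{a,b,c} has moves deadlocked
  t5 = d.0 + (0 + 0) has moves -d-> t6
  t6 = 0 has moves deadlocked
Partition-refinement fixed point:
  B0 = {s0}
  B1 = {s2, t3}
  B2 = {s3, t5}
  B3 = {s1, s4, t4, t6}
  B4 = {t0}
  B5 = {t1, t2}
s0 ∈ B0, t0 ∈ B4 → different blocks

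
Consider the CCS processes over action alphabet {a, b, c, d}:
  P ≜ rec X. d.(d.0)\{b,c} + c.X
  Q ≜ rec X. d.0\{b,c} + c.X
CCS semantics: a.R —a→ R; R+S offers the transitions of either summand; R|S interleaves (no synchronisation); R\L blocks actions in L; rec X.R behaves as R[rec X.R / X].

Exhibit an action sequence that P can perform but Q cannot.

dd

LTS(P): 3 reachable states
  p0 = rec X. d.(d.0)\{b,c} + c.X ⊢ --c--▸ p0, --d--▸ p1
  p1 = (d.0)\{b,c} ⊢ --d--▸ p2
  p2 = 0\{b,c} ⊢ ∅
LTS(Q): 2 reachable states
  q0 = rec X. d.0\{b,c} + c.X ⊢ --c--▸ q0, --d--▸ q1
  q1 = 0\{b,c} ⊢ ∅
Executing dd from P (initial set {p0}):
  after d @ step 1: {p1}
  after d @ step 2: {p2}
  P completes σ.
Executing dd from Q (initial set {q0}):
  after d @ step 1: {q1}
  after d @ step 2: ∅  — Q cannot continue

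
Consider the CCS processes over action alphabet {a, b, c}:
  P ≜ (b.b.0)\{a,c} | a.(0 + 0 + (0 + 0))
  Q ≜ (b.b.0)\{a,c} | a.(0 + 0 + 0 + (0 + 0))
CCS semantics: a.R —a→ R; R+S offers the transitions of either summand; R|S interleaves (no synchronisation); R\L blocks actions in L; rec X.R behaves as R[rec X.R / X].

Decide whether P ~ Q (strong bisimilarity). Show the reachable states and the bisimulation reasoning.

YES

P's transition system — 6 states:
  s0 = (b.b.0)\{a,c} | a.(0 + 0 + (0 + 0)) | -a-> s1, -b-> s2
  s1 = (b.b.0)\{a,c} | (0 + 0 + (0 + 0)) | -b-> s3
  s2 = (b.0)\{a,c} | a.(0 + 0 + (0 + 0)) | -a-> s3, -b-> s4
  s3 = (b.0)\{a,c} | (0 + 0 + (0 + 0)) | -b-> s5
  s4 = 0\{a,c} | a.(0 + 0 + (0 + 0)) | -a-> s5
  s5 = 0\{a,c} | (0 + 0 + (0 + 0)) | ·
Q's transition system — 6 states:
  t0 = (b.b.0)\{a,c} | a.(0 + 0 + 0 + (0 + 0)) | -a-> t1, -b-> t2
  t1 = (b.b.0)\{a,c} | (0 + 0 + 0 + (0 + 0)) | -b-> t3
  t2 = (b.0)\{a,c} | a.(0 + 0 + 0 + (0 + 0)) | -a-> t3, -b-> t4
  t3 = (b.0)\{a,c} | (0 + 0 + 0 + (0 + 0)) | -b-> t5
  t4 = 0\{a,c} | a.(0 + 0 + 0 + (0 + 0)) | -a-> t5
  t5 = 0\{a,c} | (0 + 0 + 0 + (0 + 0)) | ·
Partition-refinement fixed point:
  B0 = {s0, t0}
  B1 = {s1, t1}
  B2 = {s3, t3}
  B3 = {s5, t5}
  B4 = {s2, t2}
  B5 = {s4, t4}
s0 ∈ B0, t0 ∈ B0 → same block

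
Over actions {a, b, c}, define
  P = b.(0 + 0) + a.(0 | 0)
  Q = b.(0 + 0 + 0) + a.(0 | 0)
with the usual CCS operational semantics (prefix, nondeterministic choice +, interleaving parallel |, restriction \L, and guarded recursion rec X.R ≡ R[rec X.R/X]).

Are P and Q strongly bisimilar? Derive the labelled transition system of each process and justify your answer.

LTS(P): 3 reachable states
  u0 = b.(0 + 0) + a.(0 | 0) ⊢ =a=> u1, =b=> u2
  u1 = 0 | 0 ⊢ stopped
  u2 = 0 + 0 ⊢ stopped
LTS(Q): 3 reachable states
  v0 = b.(0 + 0 + 0) + a.(0 | 0) ⊢ =a=> v1, =b=> v2
  v1 = 0 | 0 ⊢ stopped
  v2 = 0 + 0 + 0 ⊢ stopped
Bisimilarity quotient blocks:
  B0 = {u0, v0}
  B1 = {u1, u2, v1, v2}
u0 ∈ B0, v0 ∈ B0 → same block

bisimilar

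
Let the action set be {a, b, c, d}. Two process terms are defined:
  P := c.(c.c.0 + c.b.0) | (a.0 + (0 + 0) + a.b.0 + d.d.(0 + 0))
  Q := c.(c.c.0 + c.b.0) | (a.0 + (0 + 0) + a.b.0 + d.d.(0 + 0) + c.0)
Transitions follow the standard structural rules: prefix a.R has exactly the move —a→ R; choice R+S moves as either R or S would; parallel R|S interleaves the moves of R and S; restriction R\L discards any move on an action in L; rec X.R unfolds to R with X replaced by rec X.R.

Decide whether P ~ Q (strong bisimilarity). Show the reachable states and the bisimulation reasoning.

Reachable graph of P (25 states):
  m0 = c.(c.c.0 + c.b.0) | (a.0 + (0 + 0) + a.b.0 + d.d.(0 + 0)) ⊢ =a=> m1, =a=> m2, =c=> m3, =d=> m4
  m1 = c.(c.c.0 + c.b.0) | 0 ⊢ =c=> m5
  m2 = c.(c.c.0 + c.b.0) | b.0 ⊢ =b=> m1, =c=> m6
  m3 = (c.c.0 + c.b.0) | (a.0 + (0 + 0) + a.b.0 + d.d.(0 + 0)) ⊢ =a=> m5, =a=> m6, =c=> m7, =c=> m8, =d=> m9
  m4 = c.(c.c.0 + c.b.0) | d.(0 + 0) ⊢ =c=> m9, =d=> m10
  m5 = (c.c.0 + c.b.0) | 0 ⊢ =c=> m11, =c=> m12
  m6 = (c.c.0 + c.b.0) | b.0 ⊢ =b=> m5, =c=> m13, =c=> m14
  m7 = b.0 | (a.0 + (0 + 0) + a.b.0 + d.d.(0 + 0)) ⊢ =a=> m11, =a=> m13, =b=> m15, =d=> m16
  m8 = c.0 | (a.0 + (0 + 0) + a.b.0 + d.d.(0 + 0)) ⊢ =a=> m12, =a=> m14, =c=> m15, =d=> m17
  m9 = (c.c.0 + c.b.0) | d.(0 + 0) ⊢ =c=> m16, =c=> m17, =d=> m18
  m10 = c.(c.c.0 + c.b.0) | (0 + 0) ⊢ =c=> m18
  m11 = b.0 | 0 ⊢ =b=> m19
  m12 = c.0 | 0 ⊢ =c=> m19
  m13 = b.0 | b.0 ⊢ =b=> m11, =b=> m20
  m14 = c.0 | b.0 ⊢ =b=> m12, =c=> m20
  m15 = 0 | (a.0 + (0 + 0) + a.b.0 + d.d.(0 + 0)) ⊢ =a=> m19, =a=> m20, =d=> m21
  m16 = b.0 | d.(0 + 0) ⊢ =b=> m21, =d=> m22
  m17 = c.0 | d.(0 + 0) ⊢ =c=> m21, =d=> m23
  m18 = (c.c.0 + c.b.0) | (0 + 0) ⊢ =c=> m22, =c=> m23
  m19 = 0 | 0 ⊢ (no moves)
  m20 = 0 | b.0 ⊢ =b=> m19
  m21 = 0 | d.(0 + 0) ⊢ =d=> m24
  m22 = b.0 | (0 + 0) ⊢ =b=> m24
  m23 = c.0 | (0 + 0) ⊢ =c=> m24
  m24 = 0 | (0 + 0) ⊢ (no moves)
Reachable graph of Q (25 states):
  n0 = c.(c.c.0 + c.b.0) | (a.0 + (0 + 0) + a.b.0 + d.d.(0 + 0) + c.0) ⊢ =a=> n1, =a=> n2, =c=> n1, =c=> n3, =d=> n4
  n1 = c.(c.c.0 + c.b.0) | 0 ⊢ =c=> n5
  n2 = c.(c.c.0 + c.b.0) | b.0 ⊢ =b=> n1, =c=> n6
  n3 = (c.c.0 + c.b.0) | (a.0 + (0 + 0) + a.b.0 + d.d.(0 + 0) + c.0) ⊢ =a=> n5, =a=> n6, =c=> n5, =c=> n7, =c=> n8, =d=> n9
  n4 = c.(c.c.0 + c.b.0) | d.(0 + 0) ⊢ =c=> n9, =d=> n10
  n5 = (c.c.0 + c.b.0) | 0 ⊢ =c=> n11, =c=> n12
  n6 = (c.c.0 + c.b.0) | b.0 ⊢ =b=> n5, =c=> n13, =c=> n14
  n7 = b.0 | (a.0 + (0 + 0) + a.b.0 + d.d.(0 + 0) + c.0) ⊢ =a=> n11, =a=> n13, =b=> n15, =c=> n11, =d=> n16
  n8 = c.0 | (a.0 + (0 + 0) + a.b.0 + d.d.(0 + 0) + c.0) ⊢ =a=> n12, =a=> n14, =c=> n12, =c=> n15, =d=> n17
  n9 = (c.c.0 + c.b.0) | d.(0 + 0) ⊢ =c=> n16, =c=> n17, =d=> n18
  n10 = c.(c.c.0 + c.b.0) | (0 + 0) ⊢ =c=> n18
  n11 = b.0 | 0 ⊢ =b=> n19
  n12 = c.0 | 0 ⊢ =c=> n19
  n13 = b.0 | b.0 ⊢ =b=> n11, =b=> n20
  n14 = c.0 | b.0 ⊢ =b=> n12, =c=> n20
  n15 = 0 | (a.0 + (0 + 0) + a.b.0 + d.d.(0 + 0) + c.0) ⊢ =a=> n19, =a=> n20, =c=> n19, =d=> n21
  n16 = b.0 | d.(0 + 0) ⊢ =b=> n21, =d=> n22
  n17 = c.0 | d.(0 + 0) ⊢ =c=> n21, =d=> n23
  n18 = (c.c.0 + c.b.0) | (0 + 0) ⊢ =c=> n22, =c=> n23
  n19 = 0 | 0 ⊢ (no moves)
  n20 = 0 | b.0 ⊢ =b=> n19
  n21 = 0 | d.(0 + 0) ⊢ =d=> n24
  n22 = b.0 | (0 + 0) ⊢ =b=> n24
  n23 = c.0 | (0 + 0) ⊢ =c=> n24
  n24 = 0 | (0 + 0) ⊢ (no moves)
Coarsest stable partition (strong bisimilarity classes):
  B0 = {m0}
  B1 = {m2, n2}
  B2 = {m6, n6}
  B3 = {m14, n14}
  B4 = {m11, m20, m22, n11, n20, n22}
  B5 = {m19, m24, n19, n24}
  B6 = {m12, m23, n12, n23}
  B7 = {m18, m5, n18, n5}
  B8 = {m13, n13}
  B9 = {m1, m10, n1, n10}
  B10 = {m3}
  B11 = {m7}
  B12 = {m15}
  B13 = {m21, n21}
  B14 = {m16, n16}
  B15 = {m8}
  B16 = {m17, n17}
  B17 = {m9, n9}
  B18 = {m4, n4}
  B19 = {n0}
  B20 = {n3}
  B21 = {n7}
  B22 = {n15}
  B23 = {n8}
m0 ∈ B0, n0 ∈ B19 → different blocks

NO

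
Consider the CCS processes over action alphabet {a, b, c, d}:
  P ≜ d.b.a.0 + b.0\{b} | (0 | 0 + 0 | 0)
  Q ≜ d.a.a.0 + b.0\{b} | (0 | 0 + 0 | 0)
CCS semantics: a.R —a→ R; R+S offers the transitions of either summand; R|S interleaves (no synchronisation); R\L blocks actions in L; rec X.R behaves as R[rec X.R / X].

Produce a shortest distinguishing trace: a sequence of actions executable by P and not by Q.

LTS(P): 5 reachable states
  u0 = d.b.a.0 + b.0\{b} | (0 | 0 + 0 | 0) → =b=> u1, =d=> u2
  u1 = 0\{b} | (0 | 0 + 0 | 0) → ∅
  u2 = b.a.0 → =b=> u3
  u3 = a.0 → =a=> u4
  u4 = 0 → ∅
LTS(Q): 5 reachable states
  v0 = d.a.a.0 + b.0\{b} | (0 | 0 + 0 | 0) → =b=> v1, =d=> v2
  v1 = 0\{b} | (0 | 0 + 0 | 0) → ∅
  v2 = a.a.0 → =a=> v3
  v3 = a.0 → =a=> v4
  v4 = 0 → ∅
Run σ = ⟨db⟩ on P: start {u0}
  step 1 (d): {u2}
  step 2 (b): {u3}
  P completes σ.
Run σ = ⟨db⟩ on Q: start {v0}
  step 1 (d): {v2}
  step 2 (b): ∅  — Q cannot continue

db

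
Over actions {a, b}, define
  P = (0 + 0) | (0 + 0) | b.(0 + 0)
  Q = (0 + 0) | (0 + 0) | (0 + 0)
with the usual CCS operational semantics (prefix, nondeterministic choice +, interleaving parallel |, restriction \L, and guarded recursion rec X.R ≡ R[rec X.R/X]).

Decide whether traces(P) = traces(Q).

Reachable graph of P (2 states):
  u0 = (0 + 0) | (0 + 0) | b.(0 + 0) | —b→ u1
  u1 = (0 + 0) | (0 + 0) | (0 + 0) | ·
Reachable graph of Q (1 states):
  v0 = (0 + 0) | (0 + 0) | (0 + 0) | ·
Run σ = ⟨b⟩ on P: start {u0}
  step 1 (b): {u1}
  — P admits the full trace.
Run σ = ⟨b⟩ on Q: start {v0}
  step 1 (b): no successor for Q

trace-distinct — witness ⟨b⟩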